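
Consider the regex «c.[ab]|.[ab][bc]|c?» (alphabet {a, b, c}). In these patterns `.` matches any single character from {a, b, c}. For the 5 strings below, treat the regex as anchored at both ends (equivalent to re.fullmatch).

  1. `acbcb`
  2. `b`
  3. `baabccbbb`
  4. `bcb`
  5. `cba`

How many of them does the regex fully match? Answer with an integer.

1

1 → no match
2 → no match
3 → no match
4 → no match
5 → match
Total matched: 1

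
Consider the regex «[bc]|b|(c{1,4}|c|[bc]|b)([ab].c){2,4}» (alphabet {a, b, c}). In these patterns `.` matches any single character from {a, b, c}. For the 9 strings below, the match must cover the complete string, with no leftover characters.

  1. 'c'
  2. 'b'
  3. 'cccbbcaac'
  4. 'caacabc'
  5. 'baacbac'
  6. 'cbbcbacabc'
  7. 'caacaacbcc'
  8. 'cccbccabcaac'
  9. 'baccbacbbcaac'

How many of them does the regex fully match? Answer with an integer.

9

1 → match
2 → match
3 → match
4 → match
5 → match
6 → match
7 → match
8 → match
9 → match
Total matched: 9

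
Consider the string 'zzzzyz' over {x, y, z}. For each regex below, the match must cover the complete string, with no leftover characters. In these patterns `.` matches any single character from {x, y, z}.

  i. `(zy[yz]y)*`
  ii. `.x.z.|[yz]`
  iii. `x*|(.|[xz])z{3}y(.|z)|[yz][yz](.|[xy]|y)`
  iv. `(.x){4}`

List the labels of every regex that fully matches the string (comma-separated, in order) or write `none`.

iii

i → no match
ii → no match
iii → match
iv → no match — must end with 'x'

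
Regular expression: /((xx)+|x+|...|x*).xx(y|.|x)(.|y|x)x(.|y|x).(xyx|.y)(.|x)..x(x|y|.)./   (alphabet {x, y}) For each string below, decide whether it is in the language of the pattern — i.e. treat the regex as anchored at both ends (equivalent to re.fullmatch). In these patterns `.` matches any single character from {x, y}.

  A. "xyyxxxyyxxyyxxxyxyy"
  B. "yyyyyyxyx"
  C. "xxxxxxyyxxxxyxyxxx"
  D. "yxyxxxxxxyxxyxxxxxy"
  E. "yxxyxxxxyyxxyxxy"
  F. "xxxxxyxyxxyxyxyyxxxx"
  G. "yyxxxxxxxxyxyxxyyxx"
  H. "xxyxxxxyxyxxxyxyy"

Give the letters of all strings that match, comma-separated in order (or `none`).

D, E

A → no match
B → no match
C → no match
D → match
E → match
F → no match
G → no match
H → no match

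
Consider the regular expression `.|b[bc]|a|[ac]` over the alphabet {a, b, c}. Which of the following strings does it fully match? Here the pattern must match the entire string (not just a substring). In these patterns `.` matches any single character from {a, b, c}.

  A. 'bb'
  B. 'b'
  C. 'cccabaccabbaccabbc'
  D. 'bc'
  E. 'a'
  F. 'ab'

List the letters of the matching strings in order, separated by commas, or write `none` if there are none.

A → match
B → match
C → no match
D → match
E → match
F → no match

A, B, D, E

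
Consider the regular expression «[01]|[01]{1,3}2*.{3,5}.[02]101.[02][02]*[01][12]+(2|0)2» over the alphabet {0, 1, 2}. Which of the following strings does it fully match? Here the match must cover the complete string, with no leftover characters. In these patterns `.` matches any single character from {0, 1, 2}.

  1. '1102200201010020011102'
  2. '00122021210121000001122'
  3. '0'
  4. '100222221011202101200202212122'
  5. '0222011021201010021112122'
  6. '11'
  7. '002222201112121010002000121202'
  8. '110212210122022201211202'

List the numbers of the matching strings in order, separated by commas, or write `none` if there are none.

1 → match
2 → no match
3 → match
4 → match
5 → no match
6 → no match
7 → match
8 → match

1, 3, 4, 7, 8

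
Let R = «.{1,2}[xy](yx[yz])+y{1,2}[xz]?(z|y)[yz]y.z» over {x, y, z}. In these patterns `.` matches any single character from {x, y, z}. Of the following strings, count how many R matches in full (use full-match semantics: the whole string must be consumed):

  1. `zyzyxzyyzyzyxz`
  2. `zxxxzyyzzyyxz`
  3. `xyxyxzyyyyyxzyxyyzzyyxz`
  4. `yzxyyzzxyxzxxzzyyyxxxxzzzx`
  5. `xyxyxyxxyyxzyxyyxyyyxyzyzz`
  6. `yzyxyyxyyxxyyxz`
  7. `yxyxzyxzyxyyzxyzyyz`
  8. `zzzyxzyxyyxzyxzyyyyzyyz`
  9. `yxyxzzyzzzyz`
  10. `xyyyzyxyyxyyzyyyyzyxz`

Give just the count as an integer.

0

1 → no match
2 → no match
3 → no match
4 → no match — must end with `z`
5 → no match
6 → no match
7 → no match
8 → no match
9 → no match
10 → no match
Total matched: 0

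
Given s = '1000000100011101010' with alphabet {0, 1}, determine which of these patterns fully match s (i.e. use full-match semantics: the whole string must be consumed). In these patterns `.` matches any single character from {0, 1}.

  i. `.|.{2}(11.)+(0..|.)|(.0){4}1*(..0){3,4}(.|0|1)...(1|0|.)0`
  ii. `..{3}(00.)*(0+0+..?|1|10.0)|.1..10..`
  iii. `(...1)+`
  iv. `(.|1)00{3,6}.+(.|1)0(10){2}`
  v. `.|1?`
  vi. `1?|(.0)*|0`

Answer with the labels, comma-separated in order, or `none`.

iv

i → no match
ii → no match
iii → no match — must end with '1'
iv → match
v → no match
vi → no match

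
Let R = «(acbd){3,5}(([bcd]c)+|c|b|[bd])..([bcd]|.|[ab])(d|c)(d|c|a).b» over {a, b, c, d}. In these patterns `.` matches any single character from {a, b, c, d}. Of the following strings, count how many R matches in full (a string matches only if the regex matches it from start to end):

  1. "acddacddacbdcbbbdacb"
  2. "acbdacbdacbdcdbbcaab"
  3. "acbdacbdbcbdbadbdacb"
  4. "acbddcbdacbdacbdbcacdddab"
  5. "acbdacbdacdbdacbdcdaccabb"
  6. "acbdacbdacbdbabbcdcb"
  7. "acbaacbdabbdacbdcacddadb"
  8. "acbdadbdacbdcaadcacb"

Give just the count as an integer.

1 → no match — must start with "acbd"
2 → match
3 → no match
4 → no match
5 → no match
6 → match
7 → no match — must start with "acbd"
8 → no match
Total matched: 2

2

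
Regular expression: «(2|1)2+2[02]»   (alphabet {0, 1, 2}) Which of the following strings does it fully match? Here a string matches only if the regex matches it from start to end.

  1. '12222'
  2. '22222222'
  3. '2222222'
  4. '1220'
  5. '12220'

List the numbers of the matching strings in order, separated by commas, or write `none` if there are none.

1 → match
2 → match
3 → match
4 → match
5 → match

1, 2, 3, 4, 5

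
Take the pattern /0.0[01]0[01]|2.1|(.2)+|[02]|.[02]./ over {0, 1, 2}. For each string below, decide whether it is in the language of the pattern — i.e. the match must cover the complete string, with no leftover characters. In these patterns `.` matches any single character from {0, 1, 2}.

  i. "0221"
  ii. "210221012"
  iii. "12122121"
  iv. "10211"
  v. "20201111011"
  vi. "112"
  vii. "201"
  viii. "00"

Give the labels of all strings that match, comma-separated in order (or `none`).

vii

i → no match
ii → no match
iii → no match
iv → no match
v → no match
vi → no match
vii → match
viii → no match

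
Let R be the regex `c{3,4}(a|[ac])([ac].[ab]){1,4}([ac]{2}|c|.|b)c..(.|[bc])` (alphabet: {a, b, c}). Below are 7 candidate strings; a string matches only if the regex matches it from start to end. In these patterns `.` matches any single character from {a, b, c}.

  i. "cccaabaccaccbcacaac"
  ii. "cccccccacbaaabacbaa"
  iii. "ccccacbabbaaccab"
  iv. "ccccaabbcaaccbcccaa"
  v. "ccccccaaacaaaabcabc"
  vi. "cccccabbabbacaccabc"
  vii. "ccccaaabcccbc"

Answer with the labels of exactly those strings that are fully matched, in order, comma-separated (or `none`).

i, ii, iii, iv, v, vi, vii

i → match
ii → match
iii → match
iv → match
v → match
vi → match
vii → match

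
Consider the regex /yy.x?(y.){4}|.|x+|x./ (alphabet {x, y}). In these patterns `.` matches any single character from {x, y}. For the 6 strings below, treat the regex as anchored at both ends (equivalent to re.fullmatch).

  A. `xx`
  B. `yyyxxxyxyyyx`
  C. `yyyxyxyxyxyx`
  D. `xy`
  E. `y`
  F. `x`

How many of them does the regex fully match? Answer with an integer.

5

A → match
B → no match
C → match
D → match
E → match
F → match
Total matched: 5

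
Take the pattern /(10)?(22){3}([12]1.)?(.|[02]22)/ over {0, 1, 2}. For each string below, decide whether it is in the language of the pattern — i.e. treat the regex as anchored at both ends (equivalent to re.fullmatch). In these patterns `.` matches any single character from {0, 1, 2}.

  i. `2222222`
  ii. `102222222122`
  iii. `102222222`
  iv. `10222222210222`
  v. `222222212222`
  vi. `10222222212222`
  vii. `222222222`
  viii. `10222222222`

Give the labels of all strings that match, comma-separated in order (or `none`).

i, ii, iii, iv, v, vi, vii, viii

i → match
ii → match
iii → match
iv → match
v → match
vi → match
vii → match
viii → match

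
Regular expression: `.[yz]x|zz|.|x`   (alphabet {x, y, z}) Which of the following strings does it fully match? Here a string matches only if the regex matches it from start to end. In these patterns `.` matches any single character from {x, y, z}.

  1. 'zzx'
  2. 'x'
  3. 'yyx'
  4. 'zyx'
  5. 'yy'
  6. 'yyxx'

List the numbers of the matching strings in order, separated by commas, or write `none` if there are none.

1, 2, 3, 4

1 → match
2 → match
3 → match
4 → match
5 → no match
6 → no match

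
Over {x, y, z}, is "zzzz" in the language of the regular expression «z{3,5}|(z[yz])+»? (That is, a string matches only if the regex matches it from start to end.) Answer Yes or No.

Yes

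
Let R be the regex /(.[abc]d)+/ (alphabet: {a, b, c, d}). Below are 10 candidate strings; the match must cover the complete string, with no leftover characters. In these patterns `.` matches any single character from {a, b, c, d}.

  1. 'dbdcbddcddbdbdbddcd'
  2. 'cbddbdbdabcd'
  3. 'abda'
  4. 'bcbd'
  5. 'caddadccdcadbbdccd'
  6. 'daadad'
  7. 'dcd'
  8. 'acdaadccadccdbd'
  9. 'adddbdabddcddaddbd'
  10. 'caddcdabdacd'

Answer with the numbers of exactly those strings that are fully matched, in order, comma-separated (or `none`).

5, 7, 10

1 → no match
2 → no match
3 → no match — must end with 'd'
4 → no match
5 → match
6 → no match
7 → match
8 → no match
9 → no match
10 → match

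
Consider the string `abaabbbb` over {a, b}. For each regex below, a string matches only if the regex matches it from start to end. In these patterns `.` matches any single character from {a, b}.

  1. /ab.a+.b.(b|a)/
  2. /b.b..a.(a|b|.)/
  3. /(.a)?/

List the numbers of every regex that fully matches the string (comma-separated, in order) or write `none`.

1

1 → match
2 → no match — must start with `b`
3 → no match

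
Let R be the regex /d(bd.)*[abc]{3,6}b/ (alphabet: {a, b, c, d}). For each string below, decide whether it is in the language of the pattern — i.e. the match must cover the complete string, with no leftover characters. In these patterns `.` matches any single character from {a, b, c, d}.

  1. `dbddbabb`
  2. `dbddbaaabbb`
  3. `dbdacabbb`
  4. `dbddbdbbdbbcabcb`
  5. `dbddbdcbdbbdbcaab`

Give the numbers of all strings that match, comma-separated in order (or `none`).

1 → match
2 → match
3 → match
4 → match
5 → match

1, 2, 3, 4, 5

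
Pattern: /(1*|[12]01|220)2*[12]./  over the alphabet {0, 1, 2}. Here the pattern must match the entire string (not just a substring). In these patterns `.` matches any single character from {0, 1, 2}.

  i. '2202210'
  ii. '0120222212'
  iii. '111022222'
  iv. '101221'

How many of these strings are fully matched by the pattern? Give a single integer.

i → match
ii → no match
iii → no match
iv → match
Total matched: 2

2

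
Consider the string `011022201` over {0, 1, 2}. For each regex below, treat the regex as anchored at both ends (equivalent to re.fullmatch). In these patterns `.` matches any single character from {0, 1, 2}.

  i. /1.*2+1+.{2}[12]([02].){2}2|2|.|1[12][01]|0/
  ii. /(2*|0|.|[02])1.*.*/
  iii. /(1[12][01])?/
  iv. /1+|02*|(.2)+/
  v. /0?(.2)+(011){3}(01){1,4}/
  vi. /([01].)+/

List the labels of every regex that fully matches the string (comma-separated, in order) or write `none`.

ii

i → no match
ii → match
iii → no match
iv → no match
v → no match
vi → no match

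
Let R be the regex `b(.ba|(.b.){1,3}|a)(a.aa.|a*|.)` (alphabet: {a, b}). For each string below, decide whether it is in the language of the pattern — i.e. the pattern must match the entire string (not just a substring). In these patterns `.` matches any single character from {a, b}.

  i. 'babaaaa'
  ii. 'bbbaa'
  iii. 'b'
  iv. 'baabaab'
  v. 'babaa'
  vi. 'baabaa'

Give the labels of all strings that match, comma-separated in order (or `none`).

i → match
ii → match
iii → no match
iv → match
v → match
vi → no match

i, ii, iv, v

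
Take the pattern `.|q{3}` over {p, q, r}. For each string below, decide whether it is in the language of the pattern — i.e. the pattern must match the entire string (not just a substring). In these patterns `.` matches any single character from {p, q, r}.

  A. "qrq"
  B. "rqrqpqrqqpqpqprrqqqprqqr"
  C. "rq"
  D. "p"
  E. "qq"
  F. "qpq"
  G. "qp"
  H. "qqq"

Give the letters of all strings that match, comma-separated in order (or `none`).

A → no match
B → no match
C → no match
D → match
E → no match
F → no match
G → no match
H → match

D, H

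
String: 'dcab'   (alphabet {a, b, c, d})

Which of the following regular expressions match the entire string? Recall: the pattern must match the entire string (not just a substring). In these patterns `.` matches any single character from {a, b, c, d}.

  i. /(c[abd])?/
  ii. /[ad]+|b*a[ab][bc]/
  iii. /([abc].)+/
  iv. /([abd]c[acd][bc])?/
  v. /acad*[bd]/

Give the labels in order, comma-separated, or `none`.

i → no match
ii → no match
iii → no match
iv → match
v → no match — must start with 'aca'

iv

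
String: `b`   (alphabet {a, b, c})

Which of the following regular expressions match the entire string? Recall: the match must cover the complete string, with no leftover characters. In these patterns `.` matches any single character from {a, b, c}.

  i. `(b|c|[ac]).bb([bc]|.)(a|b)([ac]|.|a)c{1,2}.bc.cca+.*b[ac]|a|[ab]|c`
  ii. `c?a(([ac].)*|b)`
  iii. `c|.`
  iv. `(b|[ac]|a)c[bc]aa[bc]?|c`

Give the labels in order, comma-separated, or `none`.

i, iii

i → match
ii → no match
iii → match
iv → no match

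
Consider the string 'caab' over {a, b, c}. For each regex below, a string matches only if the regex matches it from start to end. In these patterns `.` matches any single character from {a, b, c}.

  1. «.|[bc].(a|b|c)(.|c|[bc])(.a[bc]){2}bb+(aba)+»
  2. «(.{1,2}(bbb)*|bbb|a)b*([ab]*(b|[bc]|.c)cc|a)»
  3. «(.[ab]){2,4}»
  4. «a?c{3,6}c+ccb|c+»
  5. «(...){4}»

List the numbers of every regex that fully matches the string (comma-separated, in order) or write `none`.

3

1 → no match
2 → no match
3 → match
4 → no match
5 → no match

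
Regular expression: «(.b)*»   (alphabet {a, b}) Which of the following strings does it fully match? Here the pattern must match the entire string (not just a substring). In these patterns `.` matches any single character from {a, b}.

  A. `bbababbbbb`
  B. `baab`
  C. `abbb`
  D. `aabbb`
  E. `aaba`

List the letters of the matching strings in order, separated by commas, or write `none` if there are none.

A, C

A → match
B → no match
C → match
D → no match
E → no match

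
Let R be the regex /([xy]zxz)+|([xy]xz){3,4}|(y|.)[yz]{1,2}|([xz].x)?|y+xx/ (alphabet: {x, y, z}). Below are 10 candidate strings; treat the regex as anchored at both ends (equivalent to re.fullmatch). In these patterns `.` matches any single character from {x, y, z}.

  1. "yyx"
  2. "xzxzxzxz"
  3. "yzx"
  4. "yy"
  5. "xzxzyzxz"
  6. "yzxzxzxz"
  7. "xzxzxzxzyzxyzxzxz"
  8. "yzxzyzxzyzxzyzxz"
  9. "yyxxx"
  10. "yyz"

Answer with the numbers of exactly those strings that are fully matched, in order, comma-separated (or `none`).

1. "yyx" → no match
2. "xzxzxzxz" → match
3. "yzx" → no match
4. "yy" → match
5. "xzxzyzxz" → match
6. "yzxzxzxz" → match
7 → no match
8 → match
9. "yyxxx" → no match
10. "yyz" → match

2, 4, 5, 6, 8, 10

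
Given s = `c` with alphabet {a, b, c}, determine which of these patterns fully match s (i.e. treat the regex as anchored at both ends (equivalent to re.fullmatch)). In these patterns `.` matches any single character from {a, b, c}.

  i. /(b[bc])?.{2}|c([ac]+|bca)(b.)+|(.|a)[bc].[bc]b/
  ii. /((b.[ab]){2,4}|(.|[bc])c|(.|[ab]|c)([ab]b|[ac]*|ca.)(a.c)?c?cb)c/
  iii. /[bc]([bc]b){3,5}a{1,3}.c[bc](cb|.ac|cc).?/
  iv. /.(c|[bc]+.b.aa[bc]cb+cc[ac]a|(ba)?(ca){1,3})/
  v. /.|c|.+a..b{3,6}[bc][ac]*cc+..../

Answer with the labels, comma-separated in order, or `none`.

v

i → no match
ii → no match
iii → no match
iv → no match
v → match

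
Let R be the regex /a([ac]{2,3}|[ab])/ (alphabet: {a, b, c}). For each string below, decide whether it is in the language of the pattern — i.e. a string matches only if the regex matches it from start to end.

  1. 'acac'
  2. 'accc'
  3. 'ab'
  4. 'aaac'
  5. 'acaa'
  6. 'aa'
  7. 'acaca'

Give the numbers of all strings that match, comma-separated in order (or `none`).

1, 2, 3, 4, 5, 6

1. 'acac' → match
2. 'accc' → match
3. 'ab' → match
4. 'aaac' → match
5. 'acaa' → match
6. 'aa' → match
7. 'acaca' → no match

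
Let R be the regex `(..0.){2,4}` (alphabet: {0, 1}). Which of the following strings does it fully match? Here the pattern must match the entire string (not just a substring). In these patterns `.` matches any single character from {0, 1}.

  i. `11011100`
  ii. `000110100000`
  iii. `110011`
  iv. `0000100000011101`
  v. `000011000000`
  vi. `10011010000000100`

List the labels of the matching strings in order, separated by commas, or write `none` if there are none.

i, iv, v

i. `11011100` → match
ii. `000110100000` → no match
iii. `110011` → no match
iv → match
v. `000011000000` → match
vi → no match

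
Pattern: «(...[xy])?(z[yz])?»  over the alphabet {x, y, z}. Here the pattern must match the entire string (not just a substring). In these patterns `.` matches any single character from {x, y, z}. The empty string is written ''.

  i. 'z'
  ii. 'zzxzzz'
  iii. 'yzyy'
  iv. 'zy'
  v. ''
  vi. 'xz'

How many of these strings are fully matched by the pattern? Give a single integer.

i → no match
ii → no match
iii → match
iv → match
v → match
vi → no match
Total matched: 3

3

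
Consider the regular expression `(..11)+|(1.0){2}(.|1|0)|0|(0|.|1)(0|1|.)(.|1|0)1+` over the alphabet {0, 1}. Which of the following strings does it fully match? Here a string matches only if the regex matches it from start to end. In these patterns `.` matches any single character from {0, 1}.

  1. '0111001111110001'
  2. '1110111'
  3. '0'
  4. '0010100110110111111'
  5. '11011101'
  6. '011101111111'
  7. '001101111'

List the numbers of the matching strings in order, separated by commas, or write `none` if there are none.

1 → no match
2 → no match
3 → match
4 → no match
5 → no match
6 → match
7 → no match

3, 6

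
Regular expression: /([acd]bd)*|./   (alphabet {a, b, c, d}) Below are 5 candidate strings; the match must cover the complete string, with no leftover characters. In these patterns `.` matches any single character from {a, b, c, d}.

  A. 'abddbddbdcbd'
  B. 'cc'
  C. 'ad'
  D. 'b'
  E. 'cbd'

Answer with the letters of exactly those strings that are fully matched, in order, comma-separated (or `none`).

A, D, E

A → match
B → no match
C → no match
D → match
E → match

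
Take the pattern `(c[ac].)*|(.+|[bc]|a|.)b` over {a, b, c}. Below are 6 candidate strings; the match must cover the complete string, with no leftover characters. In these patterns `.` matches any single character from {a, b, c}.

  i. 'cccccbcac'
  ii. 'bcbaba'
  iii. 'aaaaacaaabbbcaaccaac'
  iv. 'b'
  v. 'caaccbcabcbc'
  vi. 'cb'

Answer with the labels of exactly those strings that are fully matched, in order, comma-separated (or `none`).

i → match
ii → no match
iii → no match
iv → no match
v → no match
vi → match

i, vi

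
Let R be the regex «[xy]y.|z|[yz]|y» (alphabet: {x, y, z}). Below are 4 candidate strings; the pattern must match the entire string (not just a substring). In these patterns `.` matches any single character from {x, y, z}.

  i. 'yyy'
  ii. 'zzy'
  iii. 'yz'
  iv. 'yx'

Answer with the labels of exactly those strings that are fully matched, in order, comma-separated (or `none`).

i → match
ii → no match
iii → no match
iv → no match

i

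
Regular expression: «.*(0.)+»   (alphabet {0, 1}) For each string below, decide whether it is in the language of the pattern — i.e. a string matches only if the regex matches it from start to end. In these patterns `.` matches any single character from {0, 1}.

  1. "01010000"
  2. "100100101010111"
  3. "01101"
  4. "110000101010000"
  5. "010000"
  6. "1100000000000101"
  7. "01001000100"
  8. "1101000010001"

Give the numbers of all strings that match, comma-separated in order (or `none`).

1, 3, 4, 5, 6, 7, 8

1 → match
2 → no match
3 → match
4 → match
5 → match
6 → match
7 → match
8 → match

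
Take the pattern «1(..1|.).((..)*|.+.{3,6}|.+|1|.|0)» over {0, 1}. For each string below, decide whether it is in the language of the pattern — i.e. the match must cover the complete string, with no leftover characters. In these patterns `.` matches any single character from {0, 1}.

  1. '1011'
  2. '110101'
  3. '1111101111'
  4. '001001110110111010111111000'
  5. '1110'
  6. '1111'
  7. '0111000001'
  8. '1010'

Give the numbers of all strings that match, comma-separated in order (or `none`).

1, 2, 3, 5, 6, 8

1. '1011' → match
2. '110101' → match
3. '1111101111' → match
4 → no match — must start with '1'
5. '1110' → match
6. '1111' → match
7. '0111000001' → no match — must start with '1'
8. '1010' → match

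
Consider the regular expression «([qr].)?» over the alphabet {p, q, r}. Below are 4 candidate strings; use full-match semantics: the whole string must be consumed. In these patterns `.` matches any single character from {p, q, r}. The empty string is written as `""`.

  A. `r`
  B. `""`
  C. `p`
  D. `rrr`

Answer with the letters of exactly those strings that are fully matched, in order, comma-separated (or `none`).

A. `r` → no match
B. `""` → match
C. `p` → no match
D. `rrr` → no match

B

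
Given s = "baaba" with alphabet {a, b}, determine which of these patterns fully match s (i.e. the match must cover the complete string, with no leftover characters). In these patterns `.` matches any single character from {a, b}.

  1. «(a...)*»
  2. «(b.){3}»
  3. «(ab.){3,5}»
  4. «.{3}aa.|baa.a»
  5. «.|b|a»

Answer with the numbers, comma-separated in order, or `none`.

1 → no match
2 → no match
3 → no match — must start with "ab"
4 → match
5 → no match

4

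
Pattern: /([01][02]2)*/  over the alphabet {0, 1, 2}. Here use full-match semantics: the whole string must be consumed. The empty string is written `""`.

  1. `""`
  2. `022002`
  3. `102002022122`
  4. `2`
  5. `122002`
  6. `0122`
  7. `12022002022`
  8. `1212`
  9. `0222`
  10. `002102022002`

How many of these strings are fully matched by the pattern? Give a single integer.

1 → match
2 → match
3 → match
4 → no match
5 → match
6 → no match
7 → no match
8 → no match
9 → no match
10 → match
Total matched: 5

5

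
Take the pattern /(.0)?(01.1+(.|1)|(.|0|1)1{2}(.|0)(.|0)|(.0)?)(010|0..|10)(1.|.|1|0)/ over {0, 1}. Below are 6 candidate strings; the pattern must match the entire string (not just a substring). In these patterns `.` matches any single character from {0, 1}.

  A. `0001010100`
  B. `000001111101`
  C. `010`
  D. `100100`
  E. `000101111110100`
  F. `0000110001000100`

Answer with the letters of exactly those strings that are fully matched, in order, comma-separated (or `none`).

A → match
B → no match
C → no match
D → match
E → match
F → no match

A, D, E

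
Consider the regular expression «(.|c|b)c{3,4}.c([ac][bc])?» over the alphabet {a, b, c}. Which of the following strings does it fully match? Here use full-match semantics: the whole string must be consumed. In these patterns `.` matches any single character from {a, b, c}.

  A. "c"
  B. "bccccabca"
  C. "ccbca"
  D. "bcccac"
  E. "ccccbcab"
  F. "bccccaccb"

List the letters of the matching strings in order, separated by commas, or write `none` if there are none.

A → no match
B → no match
C → no match
D → match
E → match
F → match

D, E, F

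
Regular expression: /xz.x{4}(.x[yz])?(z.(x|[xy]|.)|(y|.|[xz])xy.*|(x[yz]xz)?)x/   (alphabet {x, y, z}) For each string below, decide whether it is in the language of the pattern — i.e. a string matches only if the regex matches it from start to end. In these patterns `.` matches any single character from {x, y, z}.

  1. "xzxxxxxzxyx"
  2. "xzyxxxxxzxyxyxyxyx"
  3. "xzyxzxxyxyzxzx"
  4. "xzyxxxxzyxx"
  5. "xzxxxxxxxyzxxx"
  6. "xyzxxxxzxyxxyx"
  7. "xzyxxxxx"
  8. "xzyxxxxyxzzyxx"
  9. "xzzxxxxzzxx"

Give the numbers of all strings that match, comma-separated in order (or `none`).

1, 4, 5, 7, 8, 9

1 → match
2 → no match
3 → no match
4 → match
5 → match
6 → no match — must start with "xz"
7 → match
8 → match
9 → match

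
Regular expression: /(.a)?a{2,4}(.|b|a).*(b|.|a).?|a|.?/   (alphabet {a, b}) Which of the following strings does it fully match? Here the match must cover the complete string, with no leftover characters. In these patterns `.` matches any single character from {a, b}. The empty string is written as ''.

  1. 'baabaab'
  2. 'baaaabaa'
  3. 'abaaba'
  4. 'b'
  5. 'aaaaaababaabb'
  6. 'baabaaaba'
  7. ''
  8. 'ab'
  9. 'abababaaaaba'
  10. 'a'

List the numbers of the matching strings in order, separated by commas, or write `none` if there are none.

1 → no match
2 → match
3 → no match
4 → match
5 → match
6 → no match
7 → match
8 → no match
9 → no match
10 → match

2, 4, 5, 7, 10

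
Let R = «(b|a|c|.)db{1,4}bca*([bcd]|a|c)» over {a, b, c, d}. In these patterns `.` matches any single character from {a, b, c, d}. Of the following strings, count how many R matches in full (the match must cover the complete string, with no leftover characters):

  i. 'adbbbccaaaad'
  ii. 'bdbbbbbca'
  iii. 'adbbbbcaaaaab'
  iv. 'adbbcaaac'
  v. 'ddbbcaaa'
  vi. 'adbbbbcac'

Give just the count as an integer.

5

i → no match
ii → match
iii → match
iv → match
v → match
vi → match
Total matched: 5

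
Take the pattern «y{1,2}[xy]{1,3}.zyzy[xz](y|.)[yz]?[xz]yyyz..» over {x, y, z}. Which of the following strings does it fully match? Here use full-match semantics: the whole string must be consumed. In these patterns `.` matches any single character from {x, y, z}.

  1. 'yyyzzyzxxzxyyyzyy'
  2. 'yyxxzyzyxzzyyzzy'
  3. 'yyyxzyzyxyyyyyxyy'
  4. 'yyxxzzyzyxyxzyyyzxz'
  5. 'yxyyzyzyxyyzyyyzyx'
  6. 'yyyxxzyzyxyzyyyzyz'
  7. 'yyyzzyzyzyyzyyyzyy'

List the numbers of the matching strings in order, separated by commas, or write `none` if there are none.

5, 6, 7

1 → no match
2 → no match
3 → no match
4 → no match
5 → match
6 → match
7 → match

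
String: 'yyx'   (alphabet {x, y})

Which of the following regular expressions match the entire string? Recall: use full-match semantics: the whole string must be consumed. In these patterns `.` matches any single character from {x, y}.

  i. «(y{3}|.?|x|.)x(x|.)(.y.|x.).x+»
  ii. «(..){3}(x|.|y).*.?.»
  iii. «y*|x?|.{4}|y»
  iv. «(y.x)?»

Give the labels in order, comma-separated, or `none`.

i → no match
ii → no match
iii → no match
iv → match

iv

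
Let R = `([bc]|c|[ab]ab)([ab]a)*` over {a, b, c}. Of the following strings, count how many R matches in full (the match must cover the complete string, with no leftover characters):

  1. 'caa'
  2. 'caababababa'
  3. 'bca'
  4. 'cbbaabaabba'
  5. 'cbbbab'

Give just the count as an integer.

2

1 → match
2 → match
3 → no match
4 → no match
5 → no match
Total matched: 2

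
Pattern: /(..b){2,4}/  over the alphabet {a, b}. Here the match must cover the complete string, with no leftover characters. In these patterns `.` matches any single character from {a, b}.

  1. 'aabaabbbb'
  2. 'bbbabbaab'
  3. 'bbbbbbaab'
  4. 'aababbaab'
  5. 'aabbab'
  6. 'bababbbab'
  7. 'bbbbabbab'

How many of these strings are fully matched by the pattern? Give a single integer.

7

1 → match
2 → match
3 → match
4 → match
5 → match
6 → match
7 → match
Total matched: 7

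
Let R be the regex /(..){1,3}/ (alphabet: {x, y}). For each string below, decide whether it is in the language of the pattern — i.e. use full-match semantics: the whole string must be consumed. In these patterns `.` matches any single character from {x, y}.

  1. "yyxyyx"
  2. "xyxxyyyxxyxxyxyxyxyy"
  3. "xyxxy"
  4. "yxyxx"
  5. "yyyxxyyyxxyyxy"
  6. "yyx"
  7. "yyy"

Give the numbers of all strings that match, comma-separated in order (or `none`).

1 → match
2 → no match
3 → no match
4 → no match
5 → no match
6 → no match
7 → no match

1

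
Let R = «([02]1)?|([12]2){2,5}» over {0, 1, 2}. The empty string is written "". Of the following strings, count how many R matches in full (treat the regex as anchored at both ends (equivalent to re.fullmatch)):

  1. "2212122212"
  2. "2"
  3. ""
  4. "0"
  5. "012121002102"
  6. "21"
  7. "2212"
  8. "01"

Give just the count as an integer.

5

1 → match
2 → no match
3 → match
4 → no match
5 → no match
6 → match
7 → match
8 → match
Total matched: 5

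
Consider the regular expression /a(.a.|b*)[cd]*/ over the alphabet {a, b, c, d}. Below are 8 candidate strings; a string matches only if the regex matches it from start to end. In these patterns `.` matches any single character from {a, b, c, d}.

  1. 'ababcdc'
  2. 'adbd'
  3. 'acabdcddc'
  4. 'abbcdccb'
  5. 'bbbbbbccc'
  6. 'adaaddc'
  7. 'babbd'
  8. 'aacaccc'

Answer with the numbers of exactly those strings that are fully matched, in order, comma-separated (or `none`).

1 → match
2 → no match
3 → match
4 → no match
5 → no match — must start with 'a'
6 → match
7 → no match — must start with 'a'
8 → no match

1, 3, 6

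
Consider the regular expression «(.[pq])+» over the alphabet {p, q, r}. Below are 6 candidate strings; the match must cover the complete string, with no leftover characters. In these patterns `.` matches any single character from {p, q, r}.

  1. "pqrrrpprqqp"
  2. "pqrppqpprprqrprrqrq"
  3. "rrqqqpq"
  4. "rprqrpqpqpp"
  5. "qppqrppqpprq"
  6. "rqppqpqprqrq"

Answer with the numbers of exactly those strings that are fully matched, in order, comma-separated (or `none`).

5, 6

1 → no match
2 → no match
3 → no match
4 → no match
5 → match
6 → match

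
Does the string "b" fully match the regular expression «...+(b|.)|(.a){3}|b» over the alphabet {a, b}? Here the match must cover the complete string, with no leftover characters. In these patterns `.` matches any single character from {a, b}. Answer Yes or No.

Yes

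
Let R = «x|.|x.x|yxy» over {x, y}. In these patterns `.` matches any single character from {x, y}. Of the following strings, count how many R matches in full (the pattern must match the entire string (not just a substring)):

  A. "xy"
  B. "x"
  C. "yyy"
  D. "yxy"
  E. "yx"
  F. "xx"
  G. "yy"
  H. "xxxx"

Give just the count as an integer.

A → no match
B → match
C → no match
D → match
E → no match
F → no match
G → no match
H → no match
Total matched: 2

2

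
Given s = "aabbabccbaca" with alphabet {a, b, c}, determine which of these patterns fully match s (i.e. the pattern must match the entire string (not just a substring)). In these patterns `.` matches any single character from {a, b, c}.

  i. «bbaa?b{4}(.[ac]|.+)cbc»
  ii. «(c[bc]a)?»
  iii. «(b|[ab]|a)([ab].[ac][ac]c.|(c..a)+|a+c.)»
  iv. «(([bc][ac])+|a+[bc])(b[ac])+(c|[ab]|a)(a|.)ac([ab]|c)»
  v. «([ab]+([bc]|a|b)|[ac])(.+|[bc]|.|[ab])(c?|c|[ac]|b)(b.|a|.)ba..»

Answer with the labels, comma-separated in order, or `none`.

iv, v

i → no match — must start with "bba"
ii → no match
iii → no match
iv → match
v → match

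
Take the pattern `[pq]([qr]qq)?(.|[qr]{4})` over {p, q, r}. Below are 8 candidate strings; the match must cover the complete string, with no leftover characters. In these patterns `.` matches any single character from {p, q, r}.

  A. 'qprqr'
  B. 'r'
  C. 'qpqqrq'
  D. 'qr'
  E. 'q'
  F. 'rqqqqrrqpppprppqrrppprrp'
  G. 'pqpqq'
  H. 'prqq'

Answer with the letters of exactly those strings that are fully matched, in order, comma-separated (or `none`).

A → no match
B → no match
C → no match
D → match
E → no match
F → no match
G → no match
H → no match

D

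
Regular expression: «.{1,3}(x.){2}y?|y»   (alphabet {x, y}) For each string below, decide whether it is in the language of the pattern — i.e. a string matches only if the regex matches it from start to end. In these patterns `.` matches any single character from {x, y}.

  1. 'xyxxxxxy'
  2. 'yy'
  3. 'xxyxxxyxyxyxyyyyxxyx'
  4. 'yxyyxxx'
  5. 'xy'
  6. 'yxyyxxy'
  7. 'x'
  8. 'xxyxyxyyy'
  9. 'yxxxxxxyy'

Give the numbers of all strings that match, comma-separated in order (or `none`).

1. 'xyxxxxxy' → match
2. 'yy' → no match
3 → no match
4. 'yxyyxxx' → no match
5. 'xy' → no match
6. 'yxyyxxy' → no match
7. 'x' → no match
8. 'xxyxyxyyy' → no match
9. 'yxxxxxxyy' → no match

1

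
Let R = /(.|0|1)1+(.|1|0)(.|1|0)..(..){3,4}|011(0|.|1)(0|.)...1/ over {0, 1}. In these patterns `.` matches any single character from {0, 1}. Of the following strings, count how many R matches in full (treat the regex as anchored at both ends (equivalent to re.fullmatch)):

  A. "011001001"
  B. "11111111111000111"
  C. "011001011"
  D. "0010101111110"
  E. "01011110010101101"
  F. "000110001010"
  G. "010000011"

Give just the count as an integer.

A → match
B → match
C → match
D → no match
E → no match
F → no match
G → no match
Total matched: 3

3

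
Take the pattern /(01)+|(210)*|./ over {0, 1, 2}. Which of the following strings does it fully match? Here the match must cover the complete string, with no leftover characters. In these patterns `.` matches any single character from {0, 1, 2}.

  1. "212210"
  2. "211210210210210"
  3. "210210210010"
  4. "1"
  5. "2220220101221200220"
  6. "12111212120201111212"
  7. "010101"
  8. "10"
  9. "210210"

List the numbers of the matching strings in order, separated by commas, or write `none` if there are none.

4, 7, 9

1 → no match
2 → no match
3 → no match
4 → match
5 → no match
6 → no match
7 → match
8 → no match
9 → match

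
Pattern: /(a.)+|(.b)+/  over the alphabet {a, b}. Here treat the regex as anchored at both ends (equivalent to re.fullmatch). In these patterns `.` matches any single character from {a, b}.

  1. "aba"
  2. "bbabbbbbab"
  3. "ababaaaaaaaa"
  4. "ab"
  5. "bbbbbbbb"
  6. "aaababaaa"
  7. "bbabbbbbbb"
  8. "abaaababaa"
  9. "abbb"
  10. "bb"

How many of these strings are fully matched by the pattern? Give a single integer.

1 → no match
2 → match
3 → match
4 → match
5 → match
6 → no match
7 → match
8 → match
9 → match
10 → match
Total matched: 8

8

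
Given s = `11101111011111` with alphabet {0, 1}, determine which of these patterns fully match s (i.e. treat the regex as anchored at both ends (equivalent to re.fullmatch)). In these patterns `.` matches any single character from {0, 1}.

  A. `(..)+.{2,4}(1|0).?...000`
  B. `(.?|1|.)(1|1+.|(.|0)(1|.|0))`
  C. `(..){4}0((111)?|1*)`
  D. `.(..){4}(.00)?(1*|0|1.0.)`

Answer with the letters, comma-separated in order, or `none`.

A → no match — must end with `000`
B → no match
C → match
D → match

C, D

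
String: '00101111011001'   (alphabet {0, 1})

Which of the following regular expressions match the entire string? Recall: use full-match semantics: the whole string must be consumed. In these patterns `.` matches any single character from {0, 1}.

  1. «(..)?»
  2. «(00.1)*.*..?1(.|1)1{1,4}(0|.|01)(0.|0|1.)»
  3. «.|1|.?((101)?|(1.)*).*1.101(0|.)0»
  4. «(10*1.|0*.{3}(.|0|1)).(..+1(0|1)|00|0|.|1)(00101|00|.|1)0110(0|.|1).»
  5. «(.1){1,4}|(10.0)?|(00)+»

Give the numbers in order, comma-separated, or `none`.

2, 4

1 → no match
2 → match
3 → no match
4 → match
5 → no match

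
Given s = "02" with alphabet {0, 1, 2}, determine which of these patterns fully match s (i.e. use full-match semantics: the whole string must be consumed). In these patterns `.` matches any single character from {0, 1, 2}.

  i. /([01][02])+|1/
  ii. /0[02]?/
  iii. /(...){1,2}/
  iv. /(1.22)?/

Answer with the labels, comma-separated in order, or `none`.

i → match
ii → match
iii → no match
iv → no match

i, ii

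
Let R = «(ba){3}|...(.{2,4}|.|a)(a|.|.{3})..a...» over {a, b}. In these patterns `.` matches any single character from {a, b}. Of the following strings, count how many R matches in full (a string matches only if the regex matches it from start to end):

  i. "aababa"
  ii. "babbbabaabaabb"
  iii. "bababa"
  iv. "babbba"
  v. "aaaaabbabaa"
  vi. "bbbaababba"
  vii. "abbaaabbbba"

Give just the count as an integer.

3

i → no match
ii → match
iii → match
iv → no match
v → match
vi → no match
vii → no match
Total matched: 3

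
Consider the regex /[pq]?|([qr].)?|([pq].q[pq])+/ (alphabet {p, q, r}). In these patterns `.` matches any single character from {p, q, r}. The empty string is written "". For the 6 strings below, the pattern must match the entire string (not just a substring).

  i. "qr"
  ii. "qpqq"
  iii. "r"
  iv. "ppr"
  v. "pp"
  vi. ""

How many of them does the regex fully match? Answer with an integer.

i. "qr" → match
ii. "qpqq" → match
iii. "r" → no match
iv. "ppr" → no match
v. "pp" → no match
vi. "" → match
Total matched: 3

3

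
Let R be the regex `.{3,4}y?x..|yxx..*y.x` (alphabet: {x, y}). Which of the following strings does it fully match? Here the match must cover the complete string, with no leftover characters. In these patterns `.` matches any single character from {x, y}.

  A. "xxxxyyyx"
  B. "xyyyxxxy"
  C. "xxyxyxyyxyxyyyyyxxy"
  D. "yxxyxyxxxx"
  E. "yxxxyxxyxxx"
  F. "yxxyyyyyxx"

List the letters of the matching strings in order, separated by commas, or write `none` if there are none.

A. "xxxxyyyx" → no match
B. "xyyyxxxy" → no match
C → no match
D. "yxxyxyxxxx" → no match
E. "yxxxyxxyxxx" → no match
F. "yxxyyyyyxx" → match

F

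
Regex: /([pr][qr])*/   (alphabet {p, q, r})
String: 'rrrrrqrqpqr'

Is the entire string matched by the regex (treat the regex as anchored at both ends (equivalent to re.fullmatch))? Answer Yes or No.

No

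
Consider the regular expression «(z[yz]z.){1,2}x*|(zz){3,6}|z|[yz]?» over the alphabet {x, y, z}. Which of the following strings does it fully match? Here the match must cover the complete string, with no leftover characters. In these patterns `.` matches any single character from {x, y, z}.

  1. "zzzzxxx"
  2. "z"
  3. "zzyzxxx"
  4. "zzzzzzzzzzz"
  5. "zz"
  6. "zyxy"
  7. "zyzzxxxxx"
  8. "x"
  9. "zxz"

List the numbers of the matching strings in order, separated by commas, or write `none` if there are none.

1, 2, 7

1 → match
2 → match
3 → no match
4 → no match
5 → no match
6 → no match
7 → match
8 → no match
9 → no match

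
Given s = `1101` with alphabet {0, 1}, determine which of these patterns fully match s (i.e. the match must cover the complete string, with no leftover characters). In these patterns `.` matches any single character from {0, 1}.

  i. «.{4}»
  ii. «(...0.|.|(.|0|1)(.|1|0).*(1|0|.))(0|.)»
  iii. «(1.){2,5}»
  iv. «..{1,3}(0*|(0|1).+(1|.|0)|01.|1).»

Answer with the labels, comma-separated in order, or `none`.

i, ii, iv

i → match
ii → match
iii → no match
iv → match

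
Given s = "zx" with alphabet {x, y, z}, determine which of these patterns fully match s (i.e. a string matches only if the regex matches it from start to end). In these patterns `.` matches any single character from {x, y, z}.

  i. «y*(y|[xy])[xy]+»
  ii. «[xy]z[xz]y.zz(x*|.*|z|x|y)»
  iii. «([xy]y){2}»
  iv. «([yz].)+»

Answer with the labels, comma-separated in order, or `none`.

i → no match
ii → no match
iii → no match — must end with "y"
iv → match

iv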